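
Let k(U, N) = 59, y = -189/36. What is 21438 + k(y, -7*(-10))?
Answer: 21497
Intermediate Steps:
y = -21/4 (y = -189*1/36 = -21/4 ≈ -5.2500)
21438 + k(y, -7*(-10)) = 21438 + 59 = 21497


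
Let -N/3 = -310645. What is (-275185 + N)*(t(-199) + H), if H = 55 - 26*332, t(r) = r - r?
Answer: -5632944750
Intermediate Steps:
N = 931935 (N = -3*(-310645) = 931935)
t(r) = 0
H = -8577 (H = 55 - 8632 = -8577)
(-275185 + N)*(t(-199) + H) = (-275185 + 931935)*(0 - 8577) = 656750*(-8577) = -5632944750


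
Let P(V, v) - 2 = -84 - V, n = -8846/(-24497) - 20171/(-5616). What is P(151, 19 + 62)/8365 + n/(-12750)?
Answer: -82650067550579/2934581173524000 ≈ -0.028164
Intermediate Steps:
n = 543808123/137575152 (n = -8846*(-1/24497) - 20171*(-1/5616) = 8846/24497 + 20171/5616 = 543808123/137575152 ≈ 3.9528)
P(V, v) = -82 - V (P(V, v) = 2 + (-84 - V) = -82 - V)
P(151, 19 + 62)/8365 + n/(-12750) = (-82 - 1*151)/8365 + (543808123/137575152)/(-12750) = (-82 - 151)*(1/8365) + (543808123/137575152)*(-1/12750) = -233*1/8365 - 543808123/1754083188000 = -233/8365 - 543808123/1754083188000 = -82650067550579/2934581173524000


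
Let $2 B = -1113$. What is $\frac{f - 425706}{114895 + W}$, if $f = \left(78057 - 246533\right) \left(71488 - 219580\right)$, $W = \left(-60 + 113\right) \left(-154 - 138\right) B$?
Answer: $\frac{24949522086}{8727289} \approx 2858.8$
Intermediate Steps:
$B = - \frac{1113}{2}$ ($B = \frac{1}{2} \left(-1113\right) = - \frac{1113}{2} \approx -556.5$)
$W = 8612394$ ($W = \left(-60 + 113\right) \left(-154 - 138\right) \left(- \frac{1113}{2}\right) = 53 \left(-292\right) \left(- \frac{1113}{2}\right) = \left(-15476\right) \left(- \frac{1113}{2}\right) = 8612394$)
$f = 24949947792$ ($f = \left(-168476\right) \left(-148092\right) = 24949947792$)
$\frac{f - 425706}{114895 + W} = \frac{24949947792 - 425706}{114895 + 8612394} = \frac{24949522086}{8727289}$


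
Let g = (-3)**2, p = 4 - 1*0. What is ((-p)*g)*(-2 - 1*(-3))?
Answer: -36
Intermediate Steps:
p = 4 (p = 4 + 0 = 4)
g = 9
((-p)*g)*(-2 - 1*(-3)) = (-1*4*9)*(-2 - 1*(-3)) = (-4*9)*(-2 + 3) = -36*1 = -36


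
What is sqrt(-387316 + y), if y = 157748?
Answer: 8*I*sqrt(3587) ≈ 479.13*I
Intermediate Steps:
sqrt(-387316 + y) = sqrt(-387316 + 157748) = sqrt(-229568) = 8*I*sqrt(3587)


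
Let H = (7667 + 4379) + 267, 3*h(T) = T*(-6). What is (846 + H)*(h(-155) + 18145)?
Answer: 242849345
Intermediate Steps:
h(T) = -2*T (h(T) = (T*(-6))/3 = (-6*T)/3 = -2*T)
H = 12313 (H = 12046 + 267 = 12313)
(846 + H)*(h(-155) + 18145) = (846 + 12313)*(-2*(-155) + 18145) = 13159*(310 + 18145) = 13159*18455 = 242849345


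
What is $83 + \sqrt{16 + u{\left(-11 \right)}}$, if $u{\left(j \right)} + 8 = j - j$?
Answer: $83 + 2 \sqrt{2} \approx 85.828$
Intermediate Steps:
$u{\left(j \right)} = -8$ ($u{\left(j \right)} = -8 + \left(j - j\right) = -8 + 0 = -8$)
$83 + \sqrt{16 + u{\left(-11 \right)}} = 83 + \sqrt{16 - 8} = 83 + \sqrt{8} = 83 + 2 \sqrt{2}$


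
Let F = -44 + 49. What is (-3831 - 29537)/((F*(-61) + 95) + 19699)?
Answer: -33368/19489 ≈ -1.7121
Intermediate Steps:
F = 5
(-3831 - 29537)/((F*(-61) + 95) + 19699) = (-3831 - 29537)/((5*(-61) + 95) + 19699) = -33368/((-305 + 95) + 19699) = -33368/(-210 + 19699) = -33368/19489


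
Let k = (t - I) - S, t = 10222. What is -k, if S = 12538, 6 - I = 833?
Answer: 1489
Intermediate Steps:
I = -827 (I = 6 - 1*833 = 6 - 833 = -827)
k = -1489 (k = (10222 - 1*(-827)) - 1*12538 = (10222 + 827) - 12538 = 11049 - 12538 = -1489)
-k = -1*(-1489) = 1489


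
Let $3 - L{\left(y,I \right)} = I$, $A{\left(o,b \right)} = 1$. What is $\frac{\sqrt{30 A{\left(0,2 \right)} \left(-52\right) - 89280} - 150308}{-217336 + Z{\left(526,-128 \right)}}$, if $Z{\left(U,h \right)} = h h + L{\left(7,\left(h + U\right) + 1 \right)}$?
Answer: $\frac{37577}{50337} - \frac{i \sqrt{22710}}{100674} \approx 0.74651 - 0.0014969 i$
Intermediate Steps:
$L{\left(y,I \right)} = 3 - I$
$Z{\left(U,h \right)} = 2 + h^{2} - U - h$ ($Z{\left(U,h \right)} = h h - \left(-2 + U + h\right) = h^{2} - \left(-2 + U + h\right) = 2 + h^{2} - U - h$)
$\frac{\sqrt{30 A{\left(0,2 \right)} \left(-52\right) - 89280} - 150308}{-217336 + Z{\left(526,-128 \right)}} = \frac{\sqrt{30 \cdot 1 \left(-52\right) - 89280} - 150308}{-217336 + \left(2 + \left(-128\right)^{2} - 526 - -128\right)} = \frac{\sqrt{30 \left(-52\right) - 89280} - 150308}{-217336 + \left(2 + 16384 - 526 + 128\right)} = \frac{\sqrt{-1560 - 89280} - 150308}{-217336 + 15988} = \frac{\sqrt{-90840} - 150308}{-201348} = \left(2 i \sqrt{22710} - 150308\right) \left(- \frac{1}{201348}\right) = \left(-150308 + 2 i \sqrt{22710}\right) \left(- \frac{1}{201348}\right) = \frac{37577}{50337} - \frac{i \sqrt{22710}}{100674}$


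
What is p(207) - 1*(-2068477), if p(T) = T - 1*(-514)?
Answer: 2069198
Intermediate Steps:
p(T) = 514 + T (p(T) = T + 514 = 514 + T)
p(207) - 1*(-2068477) = (514 + 207) - 1*(-2068477) = 721 + 2068477 = 2069198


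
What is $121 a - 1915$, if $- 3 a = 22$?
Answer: $- \frac{8407}{3} \approx -2802.3$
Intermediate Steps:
$a = - \frac{22}{3}$ ($a = \left(- \frac{1}{3}\right) 22 = - \frac{22}{3} \approx -7.3333$)
$121 a - 1915 = 121 \left(- \frac{22}{3}\right) - 1915 = - \frac{2662}{3} - 1915 = - \frac{8407}{3}$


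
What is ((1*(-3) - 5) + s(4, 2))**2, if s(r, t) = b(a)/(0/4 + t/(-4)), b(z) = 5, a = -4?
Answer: 324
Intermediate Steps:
s(r, t) = -20/t (s(r, t) = 5/(0/4 + t/(-4)) = 5/(0*(1/4) + t*(-1/4)) = 5/(0 - t/4) = 5/((-t/4)) = 5*(-4/t) = -20/t)
((1*(-3) - 5) + s(4, 2))**2 = ((1*(-3) - 5) - 20/2)**2 = ((-3 - 5) - 20*1/2)**2 = (-8 - 10)**2 = (-18)**2 = 324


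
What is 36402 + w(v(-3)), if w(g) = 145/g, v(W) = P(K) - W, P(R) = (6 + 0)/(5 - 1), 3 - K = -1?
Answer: 327908/9 ≈ 36434.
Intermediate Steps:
K = 4 (K = 3 - 1*(-1) = 3 + 1 = 4)
P(R) = 3/2 (P(R) = 6/4 = 6*(1/4) = 3/2)
v(W) = 3/2 - W
36402 + w(v(-3)) = 36402 + 145/(3/2 - 1*(-3)) = 36402 + 145/(3/2 + 3) = 36402 + 145/(9/2) = 36402 + 145*(2/9) = 36402 + 290/9 = 327908/9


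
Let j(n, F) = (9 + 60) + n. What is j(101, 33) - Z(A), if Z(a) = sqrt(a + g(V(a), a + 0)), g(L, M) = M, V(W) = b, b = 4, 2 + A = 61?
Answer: 170 - sqrt(118) ≈ 159.14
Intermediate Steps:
A = 59 (A = -2 + 61 = 59)
V(W) = 4
j(n, F) = 69 + n
Z(a) = sqrt(2)*sqrt(a) (Z(a) = sqrt(a + (a + 0)) = sqrt(a + a) = sqrt(2*a) = sqrt(2)*sqrt(a))
j(101, 33) - Z(A) = (69 + 101) - sqrt(2)*sqrt(59) = 170 - sqrt(118)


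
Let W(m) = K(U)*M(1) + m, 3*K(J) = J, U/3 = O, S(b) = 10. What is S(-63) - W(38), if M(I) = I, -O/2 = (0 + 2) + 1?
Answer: -22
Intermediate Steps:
O = -6 (O = -2*((0 + 2) + 1) = -2*(2 + 1) = -2*3 = -6)
U = -18 (U = 3*(-6) = -18)
K(J) = J/3
W(m) = -6 + m (W(m) = ((1/3)*(-18))*1 + m = -6*1 + m = -6 + m)
S(-63) - W(38) = 10 - (-6 + 38) = 10 - 1*32 = 10 - 32 = -22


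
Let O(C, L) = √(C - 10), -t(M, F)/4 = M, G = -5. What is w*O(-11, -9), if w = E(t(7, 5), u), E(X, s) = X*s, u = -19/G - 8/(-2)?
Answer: -1092*I*√21/5 ≈ -1000.8*I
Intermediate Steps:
t(M, F) = -4*M
O(C, L) = √(-10 + C)
u = 39/5 (u = -19/(-5) - 8/(-2) = -19*(-⅕) - 8*(-½) = 19/5 + 4 = 39/5 ≈ 7.8000)
w = -1092/5 (w = -4*7*(39/5) = -28*39/5 = -1092/5 ≈ -218.40)
w*O(-11, -9) = -1092*√(-10 - 11)/5 = -1092*I*√21/5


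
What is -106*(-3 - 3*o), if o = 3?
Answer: 1272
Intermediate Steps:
-106*(-3 - 3*o) = -106*(-3 - 3*3) = -106*(-3 - 9) = -106*(-12) = 1272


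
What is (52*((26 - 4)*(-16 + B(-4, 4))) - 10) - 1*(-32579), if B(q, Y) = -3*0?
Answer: 14265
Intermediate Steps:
B(q, Y) = 0
(52*((26 - 4)*(-16 + B(-4, 4))) - 10) - 1*(-32579) = (52*((26 - 4)*(-16 + 0)) - 10) - 1*(-32579) = (52*(22*(-16)) - 10) + 32579 = (52*(-352) - 10) + 32579 = (-18304 - 10) + 32579 = -18314 + 32579 = 14265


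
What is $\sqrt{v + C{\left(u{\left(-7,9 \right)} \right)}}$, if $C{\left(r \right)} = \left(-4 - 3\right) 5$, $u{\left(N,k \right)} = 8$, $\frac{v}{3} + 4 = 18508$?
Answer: $\sqrt{55477} \approx 235.54$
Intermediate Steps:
$v = 55512$ ($v = -12 + 3 \cdot 18508 = -12 + 55524 = 55512$)
$C{\left(r \right)} = -35$ ($C{\left(r \right)} = \left(-7\right) 5 = -35$)
$\sqrt{v + C{\left(u{\left(-7,9 \right)} \right)}} = \sqrt{55512 - 35} = \sqrt{55477}$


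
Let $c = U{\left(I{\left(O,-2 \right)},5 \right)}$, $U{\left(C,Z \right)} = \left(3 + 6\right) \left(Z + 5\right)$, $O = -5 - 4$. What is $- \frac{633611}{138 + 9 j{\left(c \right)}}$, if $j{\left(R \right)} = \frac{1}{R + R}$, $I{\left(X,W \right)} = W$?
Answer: $- \frac{1152020}{251} \approx -4589.7$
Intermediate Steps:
$O = -9$
$U{\left(C,Z \right)} = 45 + 9 Z$ ($U{\left(C,Z \right)} = 9 \left(5 + Z\right) = 45 + 9 Z$)
$c = 90$ ($c = 45 + 9 \cdot 5 = 45 + 45 = 90$)
$j{\left(R \right)} = \frac{1}{2 R}$
$- \frac{633611}{138 + 9 j{\left(c \right)}} = - \frac{633611}{138 + 9 \frac{1}{2 \cdot 90}} = - \frac{633611}{138 + 9 \cdot \frac{1}{2} \cdot \frac{1}{90}} = - \frac{633611}{138 + 9 \cdot \frac{1}{180}} = - \frac{633611}{138 + \frac{1}{20}} = - \frac{633611}{\frac{2761}{20}} = \left(-633611\right) \frac{20}{2761} = - \frac{1152020}{251}$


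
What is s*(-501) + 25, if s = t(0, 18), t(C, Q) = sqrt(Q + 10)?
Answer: 25 - 1002*sqrt(7) ≈ -2626.0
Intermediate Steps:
t(C, Q) = sqrt(10 + Q)
s = 2*sqrt(7) (s = sqrt(10 + 18) = sqrt(28) = 2*sqrt(7) ≈ 5.2915)
s*(-501) + 25 = (2*sqrt(7))*(-501) + 25 = -1002*sqrt(7) + 25 = 25 - 1002*sqrt(7)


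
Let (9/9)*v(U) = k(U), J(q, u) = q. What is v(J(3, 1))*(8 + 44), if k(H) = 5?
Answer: 260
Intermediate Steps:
v(U) = 5
v(J(3, 1))*(8 + 44) = 5*(8 + 44) = 5*52 = 260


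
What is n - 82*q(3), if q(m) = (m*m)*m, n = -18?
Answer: -2232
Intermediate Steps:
q(m) = m³ (q(m) = m²*m = m³)
n - 82*q(3) = -18 - 82*3³ = -18 - 82*27 = -18 - 2214 = -2232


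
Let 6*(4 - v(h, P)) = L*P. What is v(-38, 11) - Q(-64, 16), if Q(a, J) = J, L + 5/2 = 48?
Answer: -1145/12 ≈ -95.417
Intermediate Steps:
L = 91/2 (L = -5/2 + 48 = 91/2 ≈ 45.500)
v(h, P) = 4 - 91*P/12
v(-38, 11) - Q(-64, 16) = (4 - 91/12*11) - 1*16 = (4 - 1001/12) - 16 = -953/12 - 16 = -1145/12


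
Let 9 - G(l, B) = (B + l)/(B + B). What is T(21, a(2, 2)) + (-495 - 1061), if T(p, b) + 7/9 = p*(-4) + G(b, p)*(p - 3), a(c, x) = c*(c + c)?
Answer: -93946/63 ≈ -1491.2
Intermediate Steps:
G(l, B) = 9 - (B + l)/(2*B) (G(l, B) = 9 - (B + l)/(B + B) = 9 - (B + l)/(2*B))
a(c, x) = 2*c² (a(c, x) = c*(2*c) = 2*c²)
T(p, b) = -7/9 - 4*p + (-3 + p)*(-b + 17*p)/(2*p) (T(p, b) = -7/9 + (p*(-4) + ((-b + 17*p)/(2*p))*(p - 3)) = -7/9 + (-4*p + ((-b + 17*p)/(2*p))*(-3 + p)) = -7/9 + (-4*p + (-3 + p)*(-b + 17*p)/(2*p)) = -7/9 - 4*p + (-3 + p)*(-b + 17*p)/(2*p))
T(21, a(2, 2)) + (-495 - 1061) = (-473/18 - 2² + (9/2)*21 + (3/2)*(2*2²)/21) + (-495 - 1061) = (-473/18 - 4 + 189/2 + (3/2)*(2*4)*(1/21)) - 1556 = (-473/18 - ½*8 + 189/2 + (3/2)*8*(1/21)) - 1556 = (-473/18 - 4 + 189/2 + 4/7) - 1556 = 4082/63 - 1556 = -93946/63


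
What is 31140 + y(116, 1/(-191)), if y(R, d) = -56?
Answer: 31084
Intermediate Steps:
31140 + y(116, 1/(-191)) = 31140 - 56 = 31084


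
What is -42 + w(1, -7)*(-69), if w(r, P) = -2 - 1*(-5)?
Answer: -249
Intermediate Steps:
w(r, P) = 3 (w(r, P) = -2 + 5 = 3)
-42 + w(1, -7)*(-69) = -42 + 3*(-69) = -42 - 207 = -249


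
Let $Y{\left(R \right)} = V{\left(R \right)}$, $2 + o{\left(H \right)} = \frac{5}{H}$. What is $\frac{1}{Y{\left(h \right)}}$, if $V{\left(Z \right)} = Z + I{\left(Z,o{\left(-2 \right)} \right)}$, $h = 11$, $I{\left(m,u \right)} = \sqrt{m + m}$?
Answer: $\frac{1}{9} - \frac{\sqrt{22}}{99} \approx 0.063733$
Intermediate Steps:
$o{\left(H \right)} = -2 + \frac{5}{H}$
$I{\left(m,u \right)} = \sqrt{2} \sqrt{m}$ ($I{\left(m,u \right)} = \sqrt{2 m} = \sqrt{2} \sqrt{m}$)
$V{\left(Z \right)} = Z + \sqrt{2} \sqrt{Z}$
$Y{\left(R \right)} = R + \sqrt{2} \sqrt{R}$
$\frac{1}{Y{\left(h \right)}} = \frac{1}{11 + \sqrt{2} \sqrt{11}} = \frac{1}{11 + \sqrt{22}}$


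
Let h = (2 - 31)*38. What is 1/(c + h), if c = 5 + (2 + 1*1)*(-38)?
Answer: -1/1211 ≈ -0.00082576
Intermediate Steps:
c = -109 (c = 5 + (2 + 1)*(-38) = 5 + 3*(-38) = 5 - 114 = -109)
h = -1102 (h = -29*38 = -1102)
1/(c + h) = 1/(-109 - 1102) = 1/(-1211) = -1/1211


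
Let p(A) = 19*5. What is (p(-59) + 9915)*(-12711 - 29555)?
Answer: -423082660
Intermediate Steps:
p(A) = 95
(p(-59) + 9915)*(-12711 - 29555) = (95 + 9915)*(-12711 - 29555) = 10010*(-42266) = -423082660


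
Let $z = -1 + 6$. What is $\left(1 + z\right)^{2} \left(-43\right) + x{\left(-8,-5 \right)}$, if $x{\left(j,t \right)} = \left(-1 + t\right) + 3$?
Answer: $-1551$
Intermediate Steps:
$z = 5$
$x{\left(j,t \right)} = 2 + t$
$\left(1 + z\right)^{2} \left(-43\right) + x{\left(-8,-5 \right)} = \left(1 + 5\right)^{2} \left(-43\right) + \left(2 - 5\right) = 6^{2} \left(-43\right) - 3 = 36 \left(-43\right) - 3 = -1548 - 3 = -1551$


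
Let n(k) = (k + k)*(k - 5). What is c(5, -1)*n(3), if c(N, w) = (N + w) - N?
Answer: 12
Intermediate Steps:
c(N, w) = w
n(k) = 2*k*(-5 + k) (n(k) = (2*k)*(-5 + k) = 2*k*(-5 + k))
c(5, -1)*n(3) = -2*3*(-5 + 3) = -2*3*(-2) = -1*(-12) = 12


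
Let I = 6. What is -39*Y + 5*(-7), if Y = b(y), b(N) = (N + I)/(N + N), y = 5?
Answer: -779/10 ≈ -77.900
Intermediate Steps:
b(N) = (6 + N)/(2*N) (b(N) = (N + 6)/(N + N) = (6 + N)/((2*N)) = (6 + N)*(1/(2*N)) = (6 + N)/(2*N))
Y = 11/10 (Y = (1/2)*(6 + 5)/5 = (1/2)*(1/5)*11 = 11/10 ≈ 1.1000)
-39*Y + 5*(-7) = -39*11/10 + 5*(-7) = -429/10 - 35 = -779/10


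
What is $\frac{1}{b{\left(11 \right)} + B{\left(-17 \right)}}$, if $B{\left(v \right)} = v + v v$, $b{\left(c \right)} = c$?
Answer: $\frac{1}{283} \approx 0.0035336$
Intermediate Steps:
$B{\left(v \right)} = v + v^{2}$
$\frac{1}{b{\left(11 \right)} + B{\left(-17 \right)}} = \frac{1}{11 - 17 \left(1 - 17\right)} = \frac{1}{11 - -272} = \frac{1}{11 + 272} = \frac{1}{283}$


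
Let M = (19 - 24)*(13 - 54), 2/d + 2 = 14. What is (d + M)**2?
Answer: 1515361/36 ≈ 42093.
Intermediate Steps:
d = 1/6 (d = 2/(-2 + 14) = 2/12 = 2*(1/12) = 1/6 ≈ 0.16667)
M = 205 (M = -5*(-41) = 205)
(d + M)**2 = (1/6 + 205)**2 = (1231/6)**2 = 1515361/36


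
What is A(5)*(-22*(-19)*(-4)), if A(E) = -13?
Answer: 21736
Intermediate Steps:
A(5)*(-22*(-19)*(-4)) = -13*(-22*(-19))*(-4) = -5434*(-4) = -13*(-1672) = 21736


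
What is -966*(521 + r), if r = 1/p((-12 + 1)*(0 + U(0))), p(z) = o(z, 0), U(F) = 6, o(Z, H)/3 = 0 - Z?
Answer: -16608599/33 ≈ -5.0329e+5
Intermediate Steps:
o(Z, H) = -3*Z (o(Z, H) = 3*(0 - Z) = 3*(-Z) = -3*Z)
p(z) = -3*z
r = 1/198 (r = 1/(-3*(-12 + 1)*(0 + 6)) = 1/(-(-33)*6) = 1/(-3*(-66)) = 1/198 ≈ 0.0050505)
-966*(521 + r) = -966*(521 + 1/198) = -966*103159/198 = -16608599/33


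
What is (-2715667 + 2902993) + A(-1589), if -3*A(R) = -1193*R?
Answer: -1333699/3 ≈ -4.4457e+5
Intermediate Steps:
A(R) = 1193*R/3 (A(R) = -(-1193)*R/3 = 1193*R/3)
(-2715667 + 2902993) + A(-1589) = (-2715667 + 2902993) + (1193/3)*(-1589) = 187326 - 1895677/3 = -1333699/3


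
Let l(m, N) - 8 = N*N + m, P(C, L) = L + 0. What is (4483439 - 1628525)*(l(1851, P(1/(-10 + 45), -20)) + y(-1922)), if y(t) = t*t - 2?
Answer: 10552735669674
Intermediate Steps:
y(t) = -2 + t**2 (y(t) = t**2 - 2 = -2 + t**2)
P(C, L) = L
l(m, N) = 8 + m + N**2 (l(m, N) = 8 + (N*N + m) = 8 + (N**2 + m) = 8 + (m + N**2) = 8 + m + N**2)
(4483439 - 1628525)*(l(1851, P(1/(-10 + 45), -20)) + y(-1922)) = (4483439 - 1628525)*((8 + 1851 + (-20)**2) + (-2 + (-1922)**2)) = 2854914*((8 + 1851 + 400) + (-2 + 3694084)) = 2854914*(2259 + 3694082) = 2854914*3696341 = 10552735669674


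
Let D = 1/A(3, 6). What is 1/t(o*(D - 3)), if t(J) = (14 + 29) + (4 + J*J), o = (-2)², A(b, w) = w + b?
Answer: 81/14623 ≈ 0.0055392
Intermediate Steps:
A(b, w) = b + w
o = 4
D = ⅑ (D = 1/(3 + 6) = 1/9 = ⅑ ≈ 0.11111)
t(J) = 47 + J² (t(J) = 43 + (4 + J²) = 47 + J²)
1/t(o*(D - 3)) = 1/(47 + (4*(⅑ - 3))²) = 1/(47 + (4*(-26/9))²) = 1/(47 + (-104/9)²) = 1/(47 + 10816/81) = 1/(14623/81) = 81/14623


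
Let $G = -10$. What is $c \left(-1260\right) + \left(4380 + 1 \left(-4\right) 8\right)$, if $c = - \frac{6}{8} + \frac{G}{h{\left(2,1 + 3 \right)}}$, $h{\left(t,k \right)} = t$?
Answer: $11593$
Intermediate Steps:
$c = - \frac{23}{4}$ ($c = - \frac{6}{8} - \frac{10}{2} = \left(-6\right) \frac{1}{8} - 5 = - \frac{3}{4} - 5 = - \frac{23}{4} \approx -5.75$)
$c \left(-1260\right) + \left(4380 + 1 \left(-4\right) 8\right) = \left(- \frac{23}{4}\right) \left(-1260\right) + \left(4380 + 1 \left(-4\right) 8\right) = 7245 + \left(4380 - 32\right) = 7245 + 4348 = 11593$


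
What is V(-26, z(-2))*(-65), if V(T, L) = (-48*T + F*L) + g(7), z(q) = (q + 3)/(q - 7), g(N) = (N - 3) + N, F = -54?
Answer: -82225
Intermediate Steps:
g(N) = -3 + 2*N (g(N) = (-3 + N) + N = -3 + 2*N)
z(q) = (3 + q)/(-7 + q)
V(T, L) = 11 - 54*L - 48*T (V(T, L) = (-48*T - 54*L) + (-3 + 2*7) = (-54*L - 48*T) + (-3 + 14) = (-54*L - 48*T) + 11 = 11 - 54*L - 48*T)
V(-26, z(-2))*(-65) = (11 - 54*(3 - 2)/(-7 - 2) - 48*(-26))*(-65) = (11 - 54/(-9) + 1248)*(-65) = (11 - (-6) + 1248)*(-65) = (11 - 54*(-⅑) + 1248)*(-65) = (11 + 6 + 1248)*(-65) = 1265*(-65) = -82225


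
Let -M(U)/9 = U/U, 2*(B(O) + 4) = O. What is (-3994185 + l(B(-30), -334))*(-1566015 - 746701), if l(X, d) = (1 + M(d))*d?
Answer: 9231235979308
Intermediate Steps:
B(O) = -4 + O/2
M(U) = -9 (M(U) = -9*U/U = -9*1 = -9)
l(X, d) = -8*d (l(X, d) = (1 - 9)*d = -8*d)
(-3994185 + l(B(-30), -334))*(-1566015 - 746701) = (-3994185 - 8*(-334))*(-1566015 - 746701) = (-3994185 + 2672)*(-2312716) = -3991513*(-2312716) = 9231235979308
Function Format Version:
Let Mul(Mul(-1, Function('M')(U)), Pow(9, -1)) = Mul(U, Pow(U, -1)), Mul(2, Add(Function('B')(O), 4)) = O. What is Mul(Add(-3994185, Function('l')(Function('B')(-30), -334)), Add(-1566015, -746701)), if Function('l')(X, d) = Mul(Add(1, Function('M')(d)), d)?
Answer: 9231235979308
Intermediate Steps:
Function('B')(O) = Add(-4, Mul(Rational(1, 2), O))
Function('M')(U) = -9 (Function('M')(U) = Mul(-9, Mul(U, Pow(U, -1))) = Mul(-9, 1) = -9)
Function('l')(X, d) = Mul(-8, d) (Function('l')(X, d) = Mul(Add(1, -9), d) = Mul(-8, d))
Mul(Add(-3994185, Function('l')(Function('B')(-30), -334)), Add(-1566015, -746701)) = Mul(Add(-3994185, Mul(-8, -334)), Add(-1566015, -746701)) = Mul(Add(-3994185, 2672), -2312716) = Mul(-3991513, -2312716) = 9231235979308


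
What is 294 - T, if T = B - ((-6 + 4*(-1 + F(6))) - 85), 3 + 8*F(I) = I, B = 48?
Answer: 305/2 ≈ 152.50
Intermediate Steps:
F(I) = -3/8 + I/8
T = 283/2 (T = 48 - ((-6 + 4*(-1 + (-3/8 + (⅛)*6))) - 85) = 48 - ((-6 + 4*(-1 + (-3/8 + ¾))) - 85) = 48 - ((-6 + 4*(-1 + 3/8)) - 85) = 48 - ((-6 + 4*(-5/8)) - 85) = 48 - ((-6 - 5/2) - 85) = 48 - (-17/2 - 85) = 48 - 1*(-187/2) = 48 + 187/2 = 283/2 ≈ 141.50)
294 - T = 294 - 1*283/2 = 294 - 283/2 = 305/2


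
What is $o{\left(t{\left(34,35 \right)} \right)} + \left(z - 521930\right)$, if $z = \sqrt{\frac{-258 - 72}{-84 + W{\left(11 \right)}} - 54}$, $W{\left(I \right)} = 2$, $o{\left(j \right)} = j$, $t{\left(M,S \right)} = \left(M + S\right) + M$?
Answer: $-521827 + \frac{i \sqrt{84009}}{41} \approx -5.2183 \cdot 10^{5} + 7.0693 i$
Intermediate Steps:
$t{\left(M,S \right)} = S + 2 M$
$z = \frac{i \sqrt{84009}}{41}$ ($z = \sqrt{\frac{-258 - 72}{-84 + 2} - 54} = \sqrt{- \frac{330}{-82} - 54} = \sqrt{\left(-330\right) \left(- \frac{1}{82}\right) - 54} = \sqrt{\frac{165}{41} - 54} = \sqrt{- \frac{2049}{41}} = \frac{i \sqrt{84009}}{41} \approx 7.0693 i$)
$o{\left(t{\left(34,35 \right)} \right)} + \left(z - 521930\right) = \left(35 + 2 \cdot 34\right) + \left(\frac{i \sqrt{84009}}{41} - 521930\right) = \left(35 + 68\right) - \left(521930 - \frac{i \sqrt{84009}}{41}\right) = 103 - \left(521930 - \frac{i \sqrt{84009}}{41}\right) = -521827 + \frac{i \sqrt{84009}}{41}$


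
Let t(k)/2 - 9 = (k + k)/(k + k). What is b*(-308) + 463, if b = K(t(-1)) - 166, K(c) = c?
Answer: 45431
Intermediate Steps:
t(k) = 20 (t(k) = 18 + 2*((k + k)/(k + k)) = 18 + 2*((2*k)/((2*k))) = 18 + 2*((2*k)*(1/(2*k))) = 18 + 2*1 = 18 + 2 = 20)
b = -146 (b = 20 - 166 = -146)
b*(-308) + 463 = -146*(-308) + 463 = 44968 + 463 = 45431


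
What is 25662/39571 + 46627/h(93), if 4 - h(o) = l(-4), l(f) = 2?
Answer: 263589763/11306 ≈ 23314.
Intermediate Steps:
h(o) = 2 (h(o) = 4 - 1*2 = 4 - 2 = 2)
25662/39571 + 46627/h(93) = 25662/39571 + 46627/2 = 25662*(1/39571) + 46627*(½) = 3666/5653 + 46627/2 = 263589763/11306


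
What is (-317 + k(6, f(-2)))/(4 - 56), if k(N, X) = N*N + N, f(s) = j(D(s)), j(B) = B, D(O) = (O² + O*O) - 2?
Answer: 275/52 ≈ 5.2885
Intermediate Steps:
D(O) = -2 + 2*O² (D(O) = (O² + O²) - 2 = 2*O² - 2 = -2 + 2*O²)
f(s) = -2 + 2*s²
k(N, X) = N + N² (k(N, X) = N² + N = N + N²)
(-317 + k(6, f(-2)))/(4 - 56) = (-317 + 6*(1 + 6))/(4 - 56) = (-317 + 6*7)/(-52) = (-317 + 42)*(-1/52) = -275*(-1/52) = 275/52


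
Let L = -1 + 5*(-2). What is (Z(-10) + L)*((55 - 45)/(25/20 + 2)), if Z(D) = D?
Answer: -840/13 ≈ -64.615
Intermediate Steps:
L = -11 (L = -1 - 10 = -11)
(Z(-10) + L)*((55 - 45)/(25/20 + 2)) = (-10 - 11)*((55 - 45)/(25/20 + 2)) = -210/(25*(1/20) + 2) = -210/(5/4 + 2) = -210/13/4 = -210*4/13 = -21*40/13 = -840/13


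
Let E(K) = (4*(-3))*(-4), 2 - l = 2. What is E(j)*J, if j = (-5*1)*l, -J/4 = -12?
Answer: 2304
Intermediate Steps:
l = 0 (l = 2 - 1*2 = 2 - 2 = 0)
J = 48 (J = -4*(-12) = 48)
j = 0 (j = -5*1*0 = -5*0 = 0)
E(K) = 48 (E(K) = -12*(-4) = 48)
E(j)*J = 48*48 = 2304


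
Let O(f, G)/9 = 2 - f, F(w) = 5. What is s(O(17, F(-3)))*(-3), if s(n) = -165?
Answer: 495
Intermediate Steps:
O(f, G) = 18 - 9*f (O(f, G) = 9*(2 - f) = 18 - 9*f)
s(O(17, F(-3)))*(-3) = -165*(-3) = 495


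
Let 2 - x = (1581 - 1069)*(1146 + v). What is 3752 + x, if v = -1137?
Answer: -854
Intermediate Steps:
x = -4606 (x = 2 - (1581 - 1069)*(1146 - 1137) = 2 - 512*9 = 2 - 1*4608 = 2 - 4608 = -4606)
3752 + x = 3752 - 4606 = -854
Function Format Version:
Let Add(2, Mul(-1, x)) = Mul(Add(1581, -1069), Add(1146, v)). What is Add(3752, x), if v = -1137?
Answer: -854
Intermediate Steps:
x = -4606 (x = Add(2, Mul(-1, Mul(Add(1581, -1069), Add(1146, -1137)))) = Add(2, Mul(-1, Mul(512, 9))) = Add(2, Mul(-1, 4608)) = Add(2, -4608) = -4606)
Add(3752, x) = Add(3752, -4606) = -854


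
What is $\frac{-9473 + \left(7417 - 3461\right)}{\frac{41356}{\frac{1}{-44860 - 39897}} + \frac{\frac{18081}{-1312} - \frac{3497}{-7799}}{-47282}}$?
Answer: $\frac{21700336409664}{13787247936030042379} \approx 1.5739 \cdot 10^{-6}$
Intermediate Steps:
$\frac{-9473 + \left(7417 - 3461\right)}{\frac{41356}{\frac{1}{-44860 - 39897}} + \frac{\frac{18081}{-1312} - \frac{3497}{-7799}}{-47282}} = \frac{-9473 + 3956}{\frac{41356}{\frac{1}{-84757}} + \left(18081 \left(- \frac{1}{1312}\right) - - \frac{3497}{7799}\right) \left(- \frac{1}{47282}\right)} = - \frac{5517}{\frac{41356}{- \frac{1}{84757}} + \left(- \frac{441}{32} + \frac{3497}{7799}\right) \left(- \frac{1}{47282}\right)} = - \frac{5517}{41356 \left(-84757\right) - - \frac{3327455}{11800074176}} = - \frac{5517}{-3505210492 + \frac{3327455}{11800074176}} = - \frac{5517}{- \frac{41361743808090127137}{11800074176}} = \left(-5517\right) \left(- \frac{11800074176}{41361743808090127137}\right) = \frac{21700336409664}{13787247936030042379}$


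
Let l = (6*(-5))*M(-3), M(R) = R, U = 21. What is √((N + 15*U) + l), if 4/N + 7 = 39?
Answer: √6482/4 ≈ 20.128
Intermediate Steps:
N = ⅛ (N = 4/(-7 + 39) = 4/32 = 4*(1/32) = ⅛ ≈ 0.12500)
l = 90 (l = (6*(-5))*(-3) = -30*(-3) = 90)
√((N + 15*U) + l) = √((⅛ + 15*21) + 90) = √((⅛ + 315) + 90) = √(2521/8 + 90) = √(3241/8) = √6482/4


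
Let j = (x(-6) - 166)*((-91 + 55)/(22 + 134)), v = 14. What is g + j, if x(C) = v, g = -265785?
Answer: -3454749/13 ≈ -2.6575e+5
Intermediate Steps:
x(C) = 14
j = 456/13 (j = (14 - 166)*((-91 + 55)/(22 + 134)) = -(-5472)/156 = -152*(-3/13) = 456/13 ≈ 35.077)
g + j = -265785 + 456/13 = -3454749/13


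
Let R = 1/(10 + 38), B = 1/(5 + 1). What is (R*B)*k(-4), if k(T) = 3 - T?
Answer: 7/288 ≈ 0.024306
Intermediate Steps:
B = ⅙ (B = 1/6 = ⅙ ≈ 0.16667)
R = 1/48 ≈ 0.020833
(R*B)*k(-4) = ((1/48)*(⅙))*(3 - 1*(-4)) = (3 + 4)/288 = (1/288)*7 = 7/288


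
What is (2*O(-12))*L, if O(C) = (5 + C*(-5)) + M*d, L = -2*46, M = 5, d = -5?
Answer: -7360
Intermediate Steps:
L = -92
O(C) = -20 - 5*C (O(C) = (5 + C*(-5)) + 5*(-5) = (5 - 5*C) - 25 = -20 - 5*C)
(2*O(-12))*L = (2*(-20 - 5*(-12)))*(-92) = (2*(-20 + 60))*(-92) = (2*40)*(-92) = 80*(-92) = -7360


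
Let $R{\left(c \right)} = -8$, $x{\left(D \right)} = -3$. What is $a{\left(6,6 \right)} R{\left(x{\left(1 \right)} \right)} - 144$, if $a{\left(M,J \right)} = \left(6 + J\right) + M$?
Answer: $-288$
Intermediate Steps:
$a{\left(M,J \right)} = 6 + J + M$
$a{\left(6,6 \right)} R{\left(x{\left(1 \right)} \right)} - 144 = \left(6 + 6 + 6\right) \left(-8\right) - 144 = 18 \left(-8\right) - 144 = -144 - 144 = -288$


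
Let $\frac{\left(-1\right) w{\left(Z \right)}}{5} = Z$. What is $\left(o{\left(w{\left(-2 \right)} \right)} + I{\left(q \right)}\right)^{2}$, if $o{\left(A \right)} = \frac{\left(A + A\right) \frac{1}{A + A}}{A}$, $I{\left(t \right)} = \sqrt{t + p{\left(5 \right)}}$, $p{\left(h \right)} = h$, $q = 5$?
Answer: $\frac{1001}{100} + \frac{\sqrt{10}}{5} \approx 10.642$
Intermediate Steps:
$w{\left(Z \right)} = - 5 Z$
$I{\left(t \right)} = \sqrt{5 + t}$ ($I{\left(t \right)} = \sqrt{t + 5} = \sqrt{5 + t}$)
$o{\left(A \right)} = \frac{1}{A}$ ($o{\left(A \right)} = \frac{2 A \frac{1}{2 A}}{A} = 1 \frac{1}{A} = \frac{1}{A}$)
$\left(o{\left(w{\left(-2 \right)} \right)} + I{\left(q \right)}\right)^{2} = \left(\frac{1}{\left(-5\right) \left(-2\right)} + \sqrt{5 + 5}\right)^{2} = \left(\frac{1}{10} + \sqrt{10}\right)^{2}$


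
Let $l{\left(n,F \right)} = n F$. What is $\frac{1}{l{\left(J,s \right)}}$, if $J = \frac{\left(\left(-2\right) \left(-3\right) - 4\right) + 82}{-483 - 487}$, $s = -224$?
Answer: $\frac{485}{9408} \approx 0.051552$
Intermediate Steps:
$J = - \frac{42}{485}$ ($J = \frac{\left(6 - 4\right) + 82}{-970} = \left(2 + 82\right) \left(- \frac{1}{970}\right) = 84 \left(- \frac{1}{970}\right) = - \frac{42}{485} \approx -0.086598$)
$l{\left(n,F \right)} = F n$
$\frac{1}{l{\left(J,s \right)}} = \frac{1}{\left(-224\right) \left(- \frac{42}{485}\right)} = \frac{1}{\frac{9408}{485}} = \frac{485}{9408}$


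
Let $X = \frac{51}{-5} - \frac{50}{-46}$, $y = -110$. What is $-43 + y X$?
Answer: $\frac{22067}{23} \approx 959.43$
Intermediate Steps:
$X = - \frac{1048}{115}$ ($X = 51 \left(- \frac{1}{5}\right) - - \frac{25}{23} = - \frac{51}{5} + \frac{25}{23} = - \frac{1048}{115} \approx -9.113$)
$-43 + y X = -43 - - \frac{23056}{23} = -43 + \frac{23056}{23} = \frac{22067}{23}$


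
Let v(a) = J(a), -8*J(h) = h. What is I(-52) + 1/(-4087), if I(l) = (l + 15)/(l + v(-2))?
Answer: 604669/846009 ≈ 0.71473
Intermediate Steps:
J(h) = -h/8
v(a) = -a/8
I(l) = (15 + l)/(1/4 + l) (I(l) = (l + 15)/(l - 1/8*(-2)) = (15 + l)/(l + 1/4) = (15 + l)/(1/4 + l))
I(-52) + 1/(-4087) = 4*(15 - 52)/(1 + 4*(-52)) + 1/(-4087) = 4*(-37)/(1 - 208) - 1/4087 = 4*(-37)/(-207) - 1/4087 = 4*(-1/207)*(-37) - 1/4087 = 148/207 - 1/4087 = 604669/846009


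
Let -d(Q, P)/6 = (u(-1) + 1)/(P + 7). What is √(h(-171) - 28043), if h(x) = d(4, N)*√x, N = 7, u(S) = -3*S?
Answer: √(-1374107 - 252*I*√19)/7 ≈ 0.066933 - 167.46*I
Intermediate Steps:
d(Q, P) = -24/(7 + P) (d(Q, P) = -6*(-3*(-1) + 1)/(P + 7) = -6*(3 + 1)/(7 + P) = -24/(7 + P))
h(x) = -12*√x/7 (h(x) = (-24/(7 + 7))*√x = (-24/14)*√x = (-24*1/14)*√x = -12*√x/7)
√(h(-171) - 28043) = √(-36*I*√19/7 - 28043) = √(-28043 - 36*I*√19/7)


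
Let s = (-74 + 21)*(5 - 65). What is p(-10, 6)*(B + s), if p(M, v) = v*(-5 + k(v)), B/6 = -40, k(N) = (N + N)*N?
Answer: 1181880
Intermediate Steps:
k(N) = 2*N**2 (k(N) = (2*N)*N = 2*N**2)
B = -240 (B = 6*(-40) = -240)
p(M, v) = v*(-5 + 2*v**2)
s = 3180 (s = -53*(-60) = 3180)
p(-10, 6)*(B + s) = (6*(-5 + 2*6**2))*(-240 + 3180) = (6*(-5 + 2*36))*2940 = (6*(-5 + 72))*2940 = (6*67)*2940 = 402*2940 = 1181880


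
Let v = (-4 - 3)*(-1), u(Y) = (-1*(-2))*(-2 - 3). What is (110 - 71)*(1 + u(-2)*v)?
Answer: -2691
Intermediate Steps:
u(Y) = -10 (u(Y) = 2*(-5) = -10)
v = 7 (v = -7*(-1) = 7)
(110 - 71)*(1 + u(-2)*v) = (110 - 71)*(1 - 10*7) = 39*(1 - 70) = 39*(-69) = -2691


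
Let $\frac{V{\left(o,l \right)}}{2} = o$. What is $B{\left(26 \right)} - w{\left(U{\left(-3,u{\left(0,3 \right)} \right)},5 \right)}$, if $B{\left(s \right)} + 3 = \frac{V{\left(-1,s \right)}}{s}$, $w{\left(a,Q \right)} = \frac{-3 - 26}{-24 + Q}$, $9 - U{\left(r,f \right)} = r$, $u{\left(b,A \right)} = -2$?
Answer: $- \frac{1137}{247} \approx -4.6032$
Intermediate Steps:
$U{\left(r,f \right)} = 9 - r$
$V{\left(o,l \right)} = 2 o$
$w{\left(a,Q \right)} = - \frac{29}{-24 + Q}$
$B{\left(s \right)} = -3 - \frac{2}{s}$ ($B{\left(s \right)} = -3 + \frac{2 \left(-1\right)}{s} = -3 - \frac{2}{s}$)
$B{\left(26 \right)} - w{\left(U{\left(-3,u{\left(0,3 \right)} \right)},5 \right)} = \left(-3 - \frac{2}{26}\right) - - \frac{29}{-24 + 5} = \left(-3 - \frac{1}{13}\right) - - \frac{29}{-19} = \left(-3 - \frac{1}{13}\right) - \left(-29\right) \left(- \frac{1}{19}\right) = - \frac{40}{13} - \frac{29}{19} = - \frac{1137}{247}$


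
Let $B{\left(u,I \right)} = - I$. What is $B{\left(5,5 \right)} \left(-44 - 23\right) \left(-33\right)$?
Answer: $-11055$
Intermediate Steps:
$B{\left(5,5 \right)} \left(-44 - 23\right) \left(-33\right) = \left(-1\right) 5 \left(-44 - 23\right) \left(-33\right) = \left(-5\right) \left(-67\right) \left(-33\right) = 335 \left(-33\right) = -11055$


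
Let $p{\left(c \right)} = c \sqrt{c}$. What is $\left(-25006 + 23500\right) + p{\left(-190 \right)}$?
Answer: $-1506 - 190 i \sqrt{190} \approx -1506.0 - 2619.0 i$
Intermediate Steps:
$p{\left(c \right)} = c^{\frac{3}{2}}$
$\left(-25006 + 23500\right) + p{\left(-190 \right)} = \left(-25006 + 23500\right) + \left(-190\right)^{\frac{3}{2}} = -1506 - 190 i \sqrt{190}$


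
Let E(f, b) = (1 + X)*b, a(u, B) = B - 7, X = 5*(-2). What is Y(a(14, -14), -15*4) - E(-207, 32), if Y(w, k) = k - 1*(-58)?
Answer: 286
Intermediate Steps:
X = -10
a(u, B) = -7 + B
E(f, b) = -9*b (E(f, b) = (1 - 10)*b = -9*b)
Y(w, k) = 58 + k (Y(w, k) = k + 58 = 58 + k)
Y(a(14, -14), -15*4) - E(-207, 32) = (58 - 15*4) - (-9)*32 = (58 - 60) - 1*(-288) = -2 + 288 = 286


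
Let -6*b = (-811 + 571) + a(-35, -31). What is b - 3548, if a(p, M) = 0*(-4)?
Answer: -3508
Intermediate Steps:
a(p, M) = 0
b = 40 (b = -((-811 + 571) + 0)/6 = -(-240 + 0)/6 = -⅙*(-240) = 40)
b - 3548 = 40 - 3548 = -3508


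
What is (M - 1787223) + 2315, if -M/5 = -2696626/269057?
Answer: -480228508626/269057 ≈ -1.7849e+6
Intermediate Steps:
M = 13483130/269057 (M = -(-13483130)/269057 = -5*(-2696626/269057) = 13483130/269057 ≈ 50.113)
(M - 1787223) + 2315 = (13483130/269057 - 1787223) + 2315 = -480851375581/269057 + 2315 = -480228508626/269057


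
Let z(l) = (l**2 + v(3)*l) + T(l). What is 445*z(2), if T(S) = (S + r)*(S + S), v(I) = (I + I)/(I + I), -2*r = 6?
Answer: 890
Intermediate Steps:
r = -3 (r = -1/2*6 = -3)
v(I) = 1 (v(I) = (2*I)/((2*I)) = (2*I)*(1/(2*I)) = 1)
T(S) = 2*S*(-3 + S) (T(S) = (S - 3)*(S + S) = (-3 + S)*(2*S) = 2*S*(-3 + S))
z(l) = l + l**2 + 2*l*(-3 + l) (z(l) = (l**2 + 1*l) + 2*l*(-3 + l) = (l**2 + l) + 2*l*(-3 + l) = (l + l**2) + 2*l*(-3 + l) = l + l**2 + 2*l*(-3 + l))
445*z(2) = 445*(2*(-5 + 3*2)) = 445*(2*(-5 + 6)) = 445*(2*1) = 445*2 = 890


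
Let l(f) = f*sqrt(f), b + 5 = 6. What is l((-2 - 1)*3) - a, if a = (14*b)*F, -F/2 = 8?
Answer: 224 - 27*I ≈ 224.0 - 27.0*I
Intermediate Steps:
F = -16 (F = -2*8 = -16)
b = 1 (b = -5 + 6 = 1)
l(f) = f**(3/2)
a = -224 (a = (14*1)*(-16) = 14*(-16) = -224)
l((-2 - 1)*3) - a = ((-2 - 1)*3)**(3/2) - 1*(-224) = (-3*3)**(3/2) + 224 = (-9)**(3/2) + 224 = -27*I + 224 = 224 - 27*I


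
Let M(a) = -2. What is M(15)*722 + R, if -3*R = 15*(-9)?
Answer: -1399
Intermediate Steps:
R = 45 (R = -5*(-9) = -⅓*(-135) = 45)
M(15)*722 + R = -2*722 + 45 = -1444 + 45 = -1399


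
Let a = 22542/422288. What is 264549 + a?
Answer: 55857945327/211144 ≈ 2.6455e+5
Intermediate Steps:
a = 11271/211144 (a = 22542*(1/422288) = 11271/211144 ≈ 0.053381)
264549 + a = 264549 + 11271/211144 = 55857945327/211144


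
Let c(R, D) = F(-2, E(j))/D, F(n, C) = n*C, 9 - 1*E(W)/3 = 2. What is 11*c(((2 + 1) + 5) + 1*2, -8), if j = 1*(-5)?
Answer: 231/4 ≈ 57.750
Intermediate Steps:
j = -5
E(W) = 21 (E(W) = 27 - 3*2 = 27 - 6 = 21)
F(n, C) = C*n
c(R, D) = -42/D (c(R, D) = (21*(-2))/D = -42/D)
11*c(((2 + 1) + 5) + 1*2, -8) = 11*(-42/(-8)) = 11*(-42*(-⅛)) = 11*(21/4) = 231/4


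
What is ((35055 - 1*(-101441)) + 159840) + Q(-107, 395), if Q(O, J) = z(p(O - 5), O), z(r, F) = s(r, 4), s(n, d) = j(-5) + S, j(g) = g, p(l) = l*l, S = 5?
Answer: 296336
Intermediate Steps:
p(l) = l²
s(n, d) = 0 (s(n, d) = -5 + 5 = 0)
z(r, F) = 0
Q(O, J) = 0
((35055 - 1*(-101441)) + 159840) + Q(-107, 395) = ((35055 - 1*(-101441)) + 159840) + 0 = ((35055 + 101441) + 159840) + 0 = (136496 + 159840) + 0 = 296336 + 0 = 296336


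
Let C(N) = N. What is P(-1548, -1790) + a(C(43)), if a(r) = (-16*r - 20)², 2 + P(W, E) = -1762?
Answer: 499500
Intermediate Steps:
P(W, E) = -1764 (P(W, E) = -2 - 1762 = -1764)
a(r) = (-20 - 16*r)²
P(-1548, -1790) + a(C(43)) = -1764 + 16*(5 + 4*43)² = -1764 + 16*(5 + 172)² = -1764 + 16*177² = -1764 + 16*31329 = -1764 + 501264 = 499500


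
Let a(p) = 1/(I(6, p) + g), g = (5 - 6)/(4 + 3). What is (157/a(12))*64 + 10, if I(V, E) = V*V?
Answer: 2522118/7 ≈ 3.6030e+5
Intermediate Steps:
I(V, E) = V²
g = -⅐ (g = -1/7 = -1*⅐ = -⅐ ≈ -0.14286)
a(p) = 7/251 (a(p) = 1/(6² - ⅐) = 1/(36 - ⅐) = 1/(251/7) = 7/251)
(157/a(12))*64 + 10 = (157/(7/251))*64 + 10 = (157*(251/7))*64 + 10 = (39407/7)*64 + 10 = 2522048/7 + 10 = 2522118/7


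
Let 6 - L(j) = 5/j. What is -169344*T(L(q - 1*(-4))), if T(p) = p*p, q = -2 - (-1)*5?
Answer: -4731264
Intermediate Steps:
q = 3 (q = -2 - 1*(-5) = -2 + 5 = 3)
L(j) = 6 - 5/j
T(p) = p²
-169344*T(L(q - 1*(-4))) = -169344*(6 - 5/(3 - 1*(-4)))² = -169344*(6 - 5/(3 + 4))² = -169344*(6 - 5/7)² = -169344*(37/7)² = -169344*1369/49 = -4731264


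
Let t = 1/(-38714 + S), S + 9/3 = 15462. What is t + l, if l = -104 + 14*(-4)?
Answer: -3720801/23255 ≈ -160.00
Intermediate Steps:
S = 15459 (S = -3 + 15462 = 15459)
t = -1/23255 (t = 1/(-38714 + 15459) = 1/(-23255) = -1/23255 ≈ -4.3001e-5)
l = -160 (l = -104 - 56 = -160)
t + l = -1/23255 - 160 = -3720801/23255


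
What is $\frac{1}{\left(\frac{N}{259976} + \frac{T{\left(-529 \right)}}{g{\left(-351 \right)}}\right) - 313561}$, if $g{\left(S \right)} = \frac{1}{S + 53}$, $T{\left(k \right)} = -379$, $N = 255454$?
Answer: $- \frac{129988}{26077934845} \approx -4.9846 \cdot 10^{-6}$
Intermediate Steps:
$g{\left(S \right)} = \frac{1}{53 + S}$
$\frac{1}{\left(\frac{N}{259976} + \frac{T{\left(-529 \right)}}{g{\left(-351 \right)}}\right) - 313561} = \frac{1}{\left(\frac{255454}{259976} - \frac{379}{\frac{1}{53 - 351}}\right) - 313561} = \frac{1}{\left(255454 \cdot \frac{1}{259976} - \frac{379}{\frac{1}{-298}}\right) - 313561} = \frac{1}{\left(\frac{127727}{129988} - \frac{379}{- \frac{1}{298}}\right) - 313561} = \frac{1}{\left(\frac{127727}{129988} - -112942\right) - 313561} = \frac{1}{\left(\frac{127727}{129988} + 112942\right) - 313561} = \frac{1}{\frac{14681232423}{129988} - 313561} = \frac{1}{- \frac{26077934845}{129988}} = - \frac{129988}{26077934845}$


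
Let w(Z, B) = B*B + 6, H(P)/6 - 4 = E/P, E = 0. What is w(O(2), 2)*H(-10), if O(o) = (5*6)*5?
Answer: 240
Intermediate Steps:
O(o) = 150 (O(o) = 30*5 = 150)
H(P) = 24 (H(P) = 24 + 6*(0/P) = 24 + 6*0 = 24 + 0 = 24)
w(Z, B) = 6 + B² (w(Z, B) = B² + 6 = 6 + B²)
w(O(2), 2)*H(-10) = (6 + 2²)*24 = (6 + 4)*24 = 10*24 = 240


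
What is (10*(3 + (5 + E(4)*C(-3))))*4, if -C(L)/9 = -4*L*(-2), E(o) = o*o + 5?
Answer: 181760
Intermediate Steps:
E(o) = 5 + o**2 (E(o) = o**2 + 5 = 5 + o**2)
C(L) = -72*L (C(L) = -9*(-4*L)*(-2) = -72*L)
(10*(3 + (5 + E(4)*C(-3))))*4 = (10*(3 + (5 + (5 + 4**2)*(-72*(-3)))))*4 = (10*(3 + (5 + (5 + 16)*216)))*4 = (10*(3 + (5 + 21*216)))*4 = (10*(3 + (5 + 4536)))*4 = (10*(3 + 4541))*4 = (10*4544)*4 = 45440*4 = 181760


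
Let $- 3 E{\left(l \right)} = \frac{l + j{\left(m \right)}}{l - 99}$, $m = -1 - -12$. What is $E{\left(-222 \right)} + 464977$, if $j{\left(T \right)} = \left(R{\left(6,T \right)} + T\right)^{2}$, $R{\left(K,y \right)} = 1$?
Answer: $\frac{149257591}{321} \approx 4.6498 \cdot 10^{5}$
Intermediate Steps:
$m = 11$ ($m = -1 + 12 = 11$)
$j{\left(T \right)} = \left(1 + T\right)^{2}$
$E{\left(l \right)} = - \frac{144 + l}{3 \left(-99 + l\right)}$ ($E{\left(l \right)} = - \frac{\left(l + \left(1 + 11\right)^{2}\right) \frac{1}{l - 99}}{3} = - \frac{\left(l + 12^{2}\right) \frac{1}{-99 + l}}{3} = - \frac{\left(l + 144\right) \frac{1}{-99 + l}}{3} = - \frac{\left(144 + l\right) \frac{1}{-99 + l}}{3} = - \frac{\frac{1}{-99 + l} \left(144 + l\right)}{3} = - \frac{144 + l}{3 \left(-99 + l\right)}$)
$E{\left(-222 \right)} + 464977 = \frac{-144 - -222}{3 \left(-99 - 222\right)} + 464977 = \frac{-144 + 222}{3 \left(-321\right)} + 464977 = \frac{1}{3} \left(- \frac{1}{321}\right) 78 + 464977 = - \frac{26}{321} + 464977 = \frac{149257591}{321}$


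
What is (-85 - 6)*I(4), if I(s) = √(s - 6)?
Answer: -91*I*√2 ≈ -128.69*I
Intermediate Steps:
I(s) = √(-6 + s)
(-85 - 6)*I(4) = (-85 - 6)*√(-6 + 4) = -91*I*√2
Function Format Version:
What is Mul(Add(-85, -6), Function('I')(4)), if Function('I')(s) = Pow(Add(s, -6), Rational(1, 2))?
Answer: Mul(-91, I, Pow(2, Rational(1, 2))) ≈ Mul(-128.69, I)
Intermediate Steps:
Function('I')(s) = Pow(Add(-6, s), Rational(1, 2))
Mul(Add(-85, -6), Function('I')(4)) = Mul(Add(-85, -6), Pow(Add(-6, 4), Rational(1, 2))) = Mul(-91, Pow(-2, Rational(1, 2))) = Mul(-91, Mul(I, Pow(2, Rational(1, 2)))) = Mul(-91, I, Pow(2, Rational(1, 2)))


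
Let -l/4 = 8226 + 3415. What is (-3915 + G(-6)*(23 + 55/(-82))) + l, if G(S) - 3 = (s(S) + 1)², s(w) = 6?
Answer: -2022033/41 ≈ -49318.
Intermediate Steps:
G(S) = 52 (G(S) = 3 + (6 + 1)² = 3 + 7² = 3 + 49 = 52)
l = -46564 (l = -4*(8226 + 3415) = -4*11641 = -46564)
(-3915 + G(-6)*(23 + 55/(-82))) + l = (-3915 + 52*(23 + 55/(-82))) - 46564 = (-3915 + 52*(23 + 55*(-1/82))) - 46564 = (-3915 + 52*(23 - 55/82)) - 46564 = (-3915 + 52*(1831/82)) - 46564 = (-3915 + 47606/41) - 46564 = -112909/41 - 46564 = -2022033/41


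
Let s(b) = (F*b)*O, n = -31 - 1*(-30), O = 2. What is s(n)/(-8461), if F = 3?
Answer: 6/8461 ≈ 0.00070914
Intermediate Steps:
n = -1 (n = -31 + 30 = -1)
s(b) = 6*b (s(b) = (3*b)*2 = 6*b)
s(n)/(-8461) = (6*(-1))/(-8461) = -6*(-1/8461) = 6/8461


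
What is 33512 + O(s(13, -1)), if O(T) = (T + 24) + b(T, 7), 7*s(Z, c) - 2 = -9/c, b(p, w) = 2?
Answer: 234777/7 ≈ 33540.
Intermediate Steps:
s(Z, c) = 2/7 - 9/(7*c) (s(Z, c) = 2/7 + (-9/c)/7 = 2/7 - 9/(7*c))
O(T) = 26 + T (O(T) = (T + 24) + 2 = (24 + T) + 2 = 26 + T)
33512 + O(s(13, -1)) = 33512 + (26 + (⅐)*(-9 + 2*(-1))/(-1)) = 33512 + (26 + (⅐)*(-1)*(-9 - 2)) = 33512 + (26 + (⅐)*(-1)*(-11)) = 33512 + (26 + 11/7) = 33512 + 193/7 = 234777/7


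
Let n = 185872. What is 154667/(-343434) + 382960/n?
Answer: 6423326251/3989672778 ≈ 1.6100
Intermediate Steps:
154667/(-343434) + 382960/n = 154667/(-343434) + 382960/185872 = 154667*(-1/343434) + 382960*(1/185872) = -154667/343434 + 23935/11617 = 6423326251/3989672778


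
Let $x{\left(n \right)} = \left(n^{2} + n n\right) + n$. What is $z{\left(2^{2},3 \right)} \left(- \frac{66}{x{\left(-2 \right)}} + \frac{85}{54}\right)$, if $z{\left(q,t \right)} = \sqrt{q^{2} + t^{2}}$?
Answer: $- \frac{2545}{54} \approx -47.13$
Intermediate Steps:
$x{\left(n \right)} = n + 2 n^{2}$ ($x{\left(n \right)} = \left(n^{2} + n^{2}\right) + n = 2 n^{2} + n = n + 2 n^{2}$)
$z{\left(2^{2},3 \right)} \left(- \frac{66}{x{\left(-2 \right)}} + \frac{85}{54}\right) = \sqrt{\left(2^{2}\right)^{2} + 3^{2}} \left(- \frac{66}{\left(-2\right) \left(1 + 2 \left(-2\right)\right)} + \frac{85}{54}\right) = \sqrt{4^{2} + 9} \left(- \frac{66}{\left(-2\right) \left(1 - 4\right)} + 85 \cdot \frac{1}{54}\right) = \sqrt{16 + 9} \left(- \frac{66}{\left(-2\right) \left(-3\right)} + \frac{85}{54}\right) = \sqrt{25} \left(- \frac{66}{6} + \frac{85}{54}\right) = 5 \left(\left(-66\right) \frac{1}{6} + \frac{85}{54}\right) = 5 \left(-11 + \frac{85}{54}\right) = 5 \left(- \frac{509}{54}\right) = - \frac{2545}{54}$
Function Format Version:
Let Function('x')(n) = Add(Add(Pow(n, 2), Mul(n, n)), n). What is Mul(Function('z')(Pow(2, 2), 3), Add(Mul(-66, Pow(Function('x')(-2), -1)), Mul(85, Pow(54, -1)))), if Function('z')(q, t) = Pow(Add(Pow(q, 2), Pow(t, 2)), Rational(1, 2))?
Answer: Rational(-2545, 54) ≈ -47.130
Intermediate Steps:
Function('x')(n) = Add(n, Mul(2, Pow(n, 2))) (Function('x')(n) = Add(Add(Pow(n, 2), Pow(n, 2)), n) = Add(Mul(2, Pow(n, 2)), n) = Add(n, Mul(2, Pow(n, 2))))
Mul(Function('z')(Pow(2, 2), 3), Add(Mul(-66, Pow(Function('x')(-2), -1)), Mul(85, Pow(54, -1)))) = Mul(Pow(Add(Pow(Pow(2, 2), 2), Pow(3, 2)), Rational(1, 2)), Add(Mul(-66, Pow(Mul(-2, Add(1, Mul(2, -2))), -1)), Mul(85, Pow(54, -1)))) = Mul(Pow(Add(Pow(4, 2), 9), Rational(1, 2)), Add(Mul(-66, Pow(Mul(-2, Add(1, -4)), -1)), Mul(85, Rational(1, 54)))) = Mul(Pow(Add(16, 9), Rational(1, 2)), Add(Mul(-66, Pow(Mul(-2, -3), -1)), Rational(85, 54))) = Mul(Pow(25, Rational(1, 2)), Add(Mul(-66, Pow(6, -1)), Rational(85, 54))) = Mul(5, Add(Mul(-66, Rational(1, 6)), Rational(85, 54))) = Mul(5, Add(-11, Rational(85, 54))) = Mul(5, Rational(-509, 54)) = Rational(-2545, 54)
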